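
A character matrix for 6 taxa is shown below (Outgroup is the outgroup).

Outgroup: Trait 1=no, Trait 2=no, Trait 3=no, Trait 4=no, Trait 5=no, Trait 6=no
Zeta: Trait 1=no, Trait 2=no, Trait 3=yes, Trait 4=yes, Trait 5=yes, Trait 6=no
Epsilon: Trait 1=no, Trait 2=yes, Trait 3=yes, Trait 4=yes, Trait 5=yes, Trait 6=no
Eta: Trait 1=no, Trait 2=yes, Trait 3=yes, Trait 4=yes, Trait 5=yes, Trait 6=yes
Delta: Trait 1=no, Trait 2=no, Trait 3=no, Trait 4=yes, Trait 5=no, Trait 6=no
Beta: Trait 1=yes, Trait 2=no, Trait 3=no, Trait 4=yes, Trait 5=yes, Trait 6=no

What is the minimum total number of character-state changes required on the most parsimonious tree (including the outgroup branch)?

6

The outgroup has state 'no' for every character, so 'yes' is the derived state throughout.
Trait 1: derived state 'yes' in Beta only — an autapomorphy, so it tells us nothing about relationships among taxa.
Only Epsilon and Eta show the derived state 'yes' for Trait 2, supporting them as a clade.
Trait 3: derived state 'yes' in Epsilon, Eta, and Zeta only — synapomorphy for {Epsilon, Eta, Zeta}.
Trait 4 (derived state 'yes') is shared by all ingroup taxa — unites the whole ingroup.
Trait 5 (derived state 'yes') is shared by Beta, Epsilon, Eta, and Zeta — a synapomorphy uniting that clade.
Trait 6: derived state 'yes' in Eta only — an autapomorphy, so it tells us nothing about relationships among taxa.
Most parsimonious ingroup topology: (((Zeta,(Epsilon,Eta)),Beta),Delta).
Changes per character on this tree: Trait 1: 1; Trait 2: 1; Trait 3: 1; Trait 4: 1; Trait 5: 1; Trait 6: 1.
Total = 6.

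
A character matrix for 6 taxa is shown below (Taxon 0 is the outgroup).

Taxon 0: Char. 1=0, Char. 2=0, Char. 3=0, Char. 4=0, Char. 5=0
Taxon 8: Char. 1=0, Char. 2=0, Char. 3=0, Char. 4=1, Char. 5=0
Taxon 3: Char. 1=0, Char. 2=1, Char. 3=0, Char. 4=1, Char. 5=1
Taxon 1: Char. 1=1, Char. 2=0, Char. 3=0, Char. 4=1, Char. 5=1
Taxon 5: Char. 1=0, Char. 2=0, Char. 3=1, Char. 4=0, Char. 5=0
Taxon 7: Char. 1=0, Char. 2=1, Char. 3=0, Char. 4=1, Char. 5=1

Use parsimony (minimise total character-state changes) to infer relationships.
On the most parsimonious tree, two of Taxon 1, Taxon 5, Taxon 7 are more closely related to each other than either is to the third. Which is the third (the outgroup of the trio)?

Taxon 5

The outgroup has state '0' for every character, so '1' is the derived state throughout.
Char. 1: derived state '1' in Taxon 1 only — an autapomorphy, so it tells us nothing about relationships among taxa.
Only Taxon 3 and Taxon 7 show the derived state '1' for Char. 2, supporting them as a clade.
Char. 3: derived state '1' in Taxon 5 only — an autapomorphy, so it tells us nothing about relationships among taxa.
Char. 4 (derived state '1') is shared by Taxon 1, Taxon 3, Taxon 7, and Taxon 8 — a synapomorphy uniting that clade.
Only Taxon 1, Taxon 3, and Taxon 7 show the derived state '1' for Char. 5, supporting them as a clade.
Most parsimonious ingroup topology: ((Taxon 8,((Taxon 3,Taxon 7),Taxon 1)),Taxon 5).
Taxon 1 and Taxon 7 share a more recent common ancestor with each other than either does with Taxon 5, so Taxon 5 is the least closely related of the three.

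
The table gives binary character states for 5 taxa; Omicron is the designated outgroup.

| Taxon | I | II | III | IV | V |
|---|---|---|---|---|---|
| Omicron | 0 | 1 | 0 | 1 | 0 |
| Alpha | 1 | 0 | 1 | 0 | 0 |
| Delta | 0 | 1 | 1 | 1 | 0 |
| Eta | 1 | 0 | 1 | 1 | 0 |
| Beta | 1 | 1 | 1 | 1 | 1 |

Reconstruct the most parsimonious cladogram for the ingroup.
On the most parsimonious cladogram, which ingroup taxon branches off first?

Character polarity is set by the outgroup: the derived state is whichever differs from the outgroup's state, so for II, IV the derived state is '0', and for the remaining characters it is '1'.
I: derived state '1' in Alpha, Beta, and Eta only — synapomorphy for {Alpha, Beta, Eta}.
II (derived state '0') is shared by Alpha and Eta — a synapomorphy uniting that clade.
All ingroup taxa share the derived state '1' for III; it defines the ingroup but does not resolve relationships within it.
IV: derived state '0' in Alpha only — an autapomorphy, so it tells us nothing about relationships among taxa.
V (derived state '1') is unique to Beta (autapomorphy; uninformative for grouping).
Most parsimonious ingroup topology: (((Alpha,Eta),Beta),Delta).
Delta is sister to the clade containing all other ingroup taxa, so it is the earliest-diverging (most basal) ingroup lineage.

Delta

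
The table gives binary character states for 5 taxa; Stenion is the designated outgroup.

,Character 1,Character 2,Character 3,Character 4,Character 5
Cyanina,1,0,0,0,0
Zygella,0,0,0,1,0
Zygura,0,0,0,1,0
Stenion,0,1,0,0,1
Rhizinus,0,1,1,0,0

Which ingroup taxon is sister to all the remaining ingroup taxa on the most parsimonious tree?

Rhizinus

Character polarity is set by the outgroup: the derived state is whichever differs from the outgroup's state, so for Character 2, Character 5 the derived state is '0', and for the remaining characters it is '1'.
Character 1: derived state '1' in Cyanina only — an autapomorphy, so it tells us nothing about relationships among taxa.
Character 2 (derived state '0') is shared by Cyanina, Zygella, and Zygura — a synapomorphy uniting that clade.
Character 3: derived state '1' in Rhizinus only — an autapomorphy, so it tells us nothing about relationships among taxa.
Character 4 (derived state '1') is shared by Zygella and Zygura — a synapomorphy uniting that clade.
Character 5 (derived state '0') is shared by all ingroup taxa — unites the whole ingroup.
Most parsimonious ingroup topology: (Rhizinus,((Zygura,Zygella),Cyanina)).
Rhizinus is sister to the clade containing all other ingroup taxa, so it is the earliest-diverging (most basal) ingroup lineage.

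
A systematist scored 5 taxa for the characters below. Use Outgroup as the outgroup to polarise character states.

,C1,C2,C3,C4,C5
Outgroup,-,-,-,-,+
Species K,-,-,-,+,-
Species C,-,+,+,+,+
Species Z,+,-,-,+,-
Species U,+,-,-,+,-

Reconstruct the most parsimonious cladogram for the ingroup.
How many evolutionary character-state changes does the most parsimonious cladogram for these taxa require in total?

Character polarity is set by the outgroup: the derived state is whichever differs from the outgroup's state, so for C5 the derived state is '-', and for the remaining characters it is '+'.
Only Species U and Species Z show the derived state '+' for C1, supporting them as a clade.
C2: derived state '+' in Species C only — an autapomorphy, so it tells us nothing about relationships among taxa.
C3 (derived state '+') is unique to Species C (autapomorphy; uninformative for grouping).
C4 (derived state '+') is shared by all ingroup taxa — unites the whole ingroup.
C5 (derived state '-') is shared by Species K, Species U, and Species Z — a synapomorphy uniting that clade.
Most parsimonious ingroup topology: ((Species K,(Species Z,Species U)),Species C).
Changes per character on this tree: C1: 1; C2: 1; C3: 1; C4: 1; C5: 1.
Total = 5.

5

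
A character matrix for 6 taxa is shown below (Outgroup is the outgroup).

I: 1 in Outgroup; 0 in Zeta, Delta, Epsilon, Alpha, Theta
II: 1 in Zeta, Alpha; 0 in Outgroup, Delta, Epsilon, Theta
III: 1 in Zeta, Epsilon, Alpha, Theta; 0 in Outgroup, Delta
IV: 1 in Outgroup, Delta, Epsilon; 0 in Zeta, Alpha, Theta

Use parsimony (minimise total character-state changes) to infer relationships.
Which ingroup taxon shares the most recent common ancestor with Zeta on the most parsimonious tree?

Character polarity is set by the outgroup: the derived state is whichever differs from the outgroup's state, so for I, IV the derived state is '0', and for the remaining characters it is '1'.
All ingroup taxa share the derived state '0' for I; it defines the ingroup but does not resolve relationships within it.
II (derived state '1') is shared by Alpha and Zeta — a synapomorphy uniting that clade.
III: derived state '1' in Alpha, Epsilon, Theta, and Zeta only — synapomorphy for {Alpha, Epsilon, Theta, Zeta}.
Only Alpha, Theta, and Zeta show the derived state '0' for IV, supporting them as a clade.
Most parsimonious ingroup topology: ((Epsilon,(Theta,(Zeta,Alpha))),Delta).
Zeta and Alpha form a cherry on this tree, so they are sister taxa.

Alpha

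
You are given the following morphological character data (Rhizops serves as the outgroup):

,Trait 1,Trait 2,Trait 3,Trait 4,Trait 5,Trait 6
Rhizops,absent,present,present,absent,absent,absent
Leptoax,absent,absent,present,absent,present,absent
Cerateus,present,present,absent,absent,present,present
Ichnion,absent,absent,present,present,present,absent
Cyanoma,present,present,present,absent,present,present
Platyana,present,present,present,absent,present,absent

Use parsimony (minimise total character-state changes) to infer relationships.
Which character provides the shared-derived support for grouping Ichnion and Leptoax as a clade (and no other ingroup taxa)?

Character polarity is set by the outgroup: the derived state is whichever differs from the outgroup's state, so for Trait 2, Trait 3 the derived state is 'absent', and for the remaining characters it is 'present'.
Trait 1 (derived state 'present') is shared by Cerateus, Cyanoma, and Platyana — a synapomorphy uniting that clade.
Trait 2: derived state 'absent' in Ichnion and Leptoax only — synapomorphy for {Ichnion, Leptoax}.
Trait 3 (derived state 'absent') is unique to Cerateus (autapomorphy; uninformative for grouping).
Trait 4 (derived state 'present') is unique to Ichnion (autapomorphy; uninformative for grouping).
Trait 5 (derived state 'present') is shared by all ingroup taxa — unites the whole ingroup.
Trait 6: derived state 'present' in Cerateus and Cyanoma only — synapomorphy for {Cerateus, Cyanoma}.
Most parsimonious ingroup topology: ((Leptoax,Ichnion),((Cerateus,Cyanoma),Platyana)).
The clade {Ichnion, Leptoax} is supported by Trait 2: its derived state 'absent' occurs in exactly those taxa and in no other taxon (including the outgroup).

Trait 2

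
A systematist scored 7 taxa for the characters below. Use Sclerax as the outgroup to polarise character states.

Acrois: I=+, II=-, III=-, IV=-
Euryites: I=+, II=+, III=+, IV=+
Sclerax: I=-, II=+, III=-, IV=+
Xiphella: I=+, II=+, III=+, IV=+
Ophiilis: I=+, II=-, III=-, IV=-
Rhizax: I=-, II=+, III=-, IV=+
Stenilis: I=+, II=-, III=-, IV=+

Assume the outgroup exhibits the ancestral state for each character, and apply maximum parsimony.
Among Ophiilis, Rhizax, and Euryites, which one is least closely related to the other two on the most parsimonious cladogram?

Character polarity is set by the outgroup: the derived state is whichever differs from the outgroup's state, so for II, IV the derived state is '-', and for the remaining characters it is '+'.
I (derived state '+') is shared by Acrois, Euryites, Ophiilis, Stenilis, and Xiphella — a synapomorphy uniting that clade.
Only Acrois, Ophiilis, and Stenilis show the derived state '-' for II, supporting them as a clade.
Only Euryites and Xiphella show the derived state '+' for III, supporting them as a clade.
IV: derived state '-' in Acrois and Ophiilis only — synapomorphy for {Acrois, Ophiilis}.
Most parsimonious ingroup topology: ((((Ophiilis,Acrois),Stenilis),(Euryites,Xiphella)),Rhizax).
Ophiilis and Euryites share a more recent common ancestor with each other than either does with Rhizax, so Rhizax is the least closely related of the three.

Rhizax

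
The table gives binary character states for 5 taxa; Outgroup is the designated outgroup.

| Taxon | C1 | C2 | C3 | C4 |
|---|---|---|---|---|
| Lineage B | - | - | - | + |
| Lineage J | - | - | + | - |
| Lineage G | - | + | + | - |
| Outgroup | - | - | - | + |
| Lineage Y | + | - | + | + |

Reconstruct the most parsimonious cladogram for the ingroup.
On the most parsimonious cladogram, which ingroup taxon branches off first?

Character polarity is set by the outgroup: the derived state is whichever differs from the outgroup's state, so for C4 the derived state is '-', and for the remaining characters it is '+'.
C1: derived state '+' in Lineage Y only — an autapomorphy, so it tells us nothing about relationships among taxa.
C2 (derived state '+') is unique to Lineage G (autapomorphy; uninformative for grouping).
Only Lineage G, Lineage J, and Lineage Y show the derived state '+' for C3, supporting them as a clade.
C4: derived state '-' in Lineage G and Lineage J only — synapomorphy for {Lineage G, Lineage J}.
Most parsimonious ingroup topology: (((Lineage G,Lineage J),Lineage Y),Lineage B).
Lineage B is sister to the clade containing all other ingroup taxa, so it is the earliest-diverging (most basal) ingroup lineage.

Lineage B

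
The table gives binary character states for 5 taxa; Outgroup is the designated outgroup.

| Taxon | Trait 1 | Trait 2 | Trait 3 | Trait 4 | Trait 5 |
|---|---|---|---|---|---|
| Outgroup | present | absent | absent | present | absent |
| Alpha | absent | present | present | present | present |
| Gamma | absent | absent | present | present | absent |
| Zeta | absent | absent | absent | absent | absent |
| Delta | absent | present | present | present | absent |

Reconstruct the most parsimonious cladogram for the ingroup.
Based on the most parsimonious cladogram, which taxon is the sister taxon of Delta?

Character polarity is set by the outgroup: the derived state is whichever differs from the outgroup's state, so for Trait 1, Trait 4 the derived state is 'absent', and for the remaining characters it is 'present'.
Trait 1 (derived state 'absent') is shared by all ingroup taxa — unites the whole ingroup.
Trait 2 (derived state 'present') is shared by Alpha and Delta — a synapomorphy uniting that clade.
Only Alpha, Delta, and Gamma show the derived state 'present' for Trait 3, supporting them as a clade.
Trait 4: derived state 'absent' in Zeta only — an autapomorphy, so it tells us nothing about relationships among taxa.
Trait 5: derived state 'present' in Alpha only — an autapomorphy, so it tells us nothing about relationships among taxa.
Most parsimonious ingroup topology: (((Alpha,Delta),Gamma),Zeta).
Delta and Alpha form a cherry on this tree, so they are sister taxa.

Alpha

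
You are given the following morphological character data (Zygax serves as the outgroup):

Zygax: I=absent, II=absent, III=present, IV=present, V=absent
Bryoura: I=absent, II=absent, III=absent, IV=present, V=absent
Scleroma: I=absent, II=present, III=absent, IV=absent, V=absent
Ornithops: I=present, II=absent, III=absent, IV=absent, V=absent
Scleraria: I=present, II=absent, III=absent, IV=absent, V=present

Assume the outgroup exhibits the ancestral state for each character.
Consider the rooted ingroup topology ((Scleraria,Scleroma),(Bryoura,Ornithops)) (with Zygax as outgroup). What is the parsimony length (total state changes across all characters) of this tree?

7

Map each character onto ((Scleraria,Scleroma),(Bryoura,Ornithops)) (rooted by Zygax) and count the minimum state changes it requires (Fitch parsimony):
I: 2; II: 1; III: 1; IV: 2; V: 1.
Total tree length = 7.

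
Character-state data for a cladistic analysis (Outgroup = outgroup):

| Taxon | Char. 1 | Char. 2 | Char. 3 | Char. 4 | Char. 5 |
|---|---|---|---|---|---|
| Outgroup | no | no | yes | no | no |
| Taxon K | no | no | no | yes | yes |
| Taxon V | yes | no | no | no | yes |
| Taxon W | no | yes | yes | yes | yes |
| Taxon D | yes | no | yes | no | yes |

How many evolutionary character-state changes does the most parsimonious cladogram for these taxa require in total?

Character polarity is set by the outgroup: the derived state is whichever differs from the outgroup's state, so for Char. 3 the derived state is 'no', and for the remaining characters it is 'yes'.
Only Taxon D and Taxon V show the derived state 'yes' for Char. 1, supporting them as a clade.
Char. 2: derived state 'yes' in Taxon W only — an autapomorphy, so it tells us nothing about relationships among taxa.
Char. 3 groups Taxon K and Taxon V, which is incompatible with the clades supported by the remaining characters; treating it as convergent (homoplasy) costs fewer steps than any alternative tree.
Char. 4: derived state 'yes' in Taxon K and Taxon W only — synapomorphy for {Taxon K, Taxon W}.
All ingroup taxa share the derived state 'yes' for Char. 5; it defines the ingroup but does not resolve relationships within it.
Most parsimonious ingroup topology: ((Taxon K,Taxon W),(Taxon V,Taxon D)).
Changes per character on this tree: Char. 1: 1; Char. 2: 1; Char. 3: 2; Char. 4: 1; Char. 5: 1.
Total = 6.

6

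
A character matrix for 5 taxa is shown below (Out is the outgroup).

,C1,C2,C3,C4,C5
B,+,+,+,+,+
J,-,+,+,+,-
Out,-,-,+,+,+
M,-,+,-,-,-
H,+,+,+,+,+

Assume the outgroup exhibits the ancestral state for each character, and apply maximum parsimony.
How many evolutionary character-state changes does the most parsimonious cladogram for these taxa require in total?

5

Character polarity is set by the outgroup: the derived state is whichever differs from the outgroup's state, so for C3, C4, C5 the derived state is '-', and for the remaining characters it is '+'.
C1: derived state '+' in B and H only — synapomorphy for {B, H}.
C2 (derived state '+') is shared by all ingroup taxa — unites the whole ingroup.
C3 (derived state '-') is unique to M (autapomorphy; uninformative for grouping).
C4 (derived state '-') is unique to M (autapomorphy; uninformative for grouping).
C5: derived state '-' in J and M only — synapomorphy for {J, M}.
Most parsimonious ingroup topology: ((H,B),(J,M)).
Changes per character on this tree: C1: 1; C2: 1; C3: 1; C4: 1; C5: 1.
Total = 5.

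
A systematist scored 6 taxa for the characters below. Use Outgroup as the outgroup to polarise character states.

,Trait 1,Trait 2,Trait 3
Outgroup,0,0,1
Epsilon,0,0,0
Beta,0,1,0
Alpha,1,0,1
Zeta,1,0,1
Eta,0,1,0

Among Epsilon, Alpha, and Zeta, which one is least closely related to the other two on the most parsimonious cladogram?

Epsilon

Character polarity is set by the outgroup: the derived state is whichever differs from the outgroup's state, so for Trait 3 the derived state is '0', and for the remaining characters it is '1'.
Only Alpha and Zeta show the derived state '1' for Trait 1, supporting them as a clade.
Trait 2 (derived state '1') is shared by Beta and Eta — a synapomorphy uniting that clade.
Trait 3 (derived state '0') is shared by Beta, Epsilon, and Eta — a synapomorphy uniting that clade.
Most parsimonious ingroup topology: ((Epsilon,(Beta,Eta)),(Alpha,Zeta)).
Zeta and Alpha share a more recent common ancestor with each other than either does with Epsilon, so Epsilon is the least closely related of the three.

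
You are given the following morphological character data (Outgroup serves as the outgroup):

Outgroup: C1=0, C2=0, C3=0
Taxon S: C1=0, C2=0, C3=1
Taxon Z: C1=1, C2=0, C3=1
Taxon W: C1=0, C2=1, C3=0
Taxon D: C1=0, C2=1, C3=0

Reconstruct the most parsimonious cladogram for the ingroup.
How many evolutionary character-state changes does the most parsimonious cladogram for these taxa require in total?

3

The outgroup has state '0' for every character, so '1' is the derived state throughout.
C1: derived state '1' in Taxon Z only — an autapomorphy, so it tells us nothing about relationships among taxa.
C2: derived state '1' in Taxon D and Taxon W only — synapomorphy for {Taxon D, Taxon W}.
Only Taxon S and Taxon Z show the derived state '1' for C3, supporting them as a clade.
Most parsimonious ingroup topology: ((Taxon S,Taxon Z),(Taxon W,Taxon D)).
Changes per character on this tree: C1: 1; C2: 1; C3: 1.
Total = 3.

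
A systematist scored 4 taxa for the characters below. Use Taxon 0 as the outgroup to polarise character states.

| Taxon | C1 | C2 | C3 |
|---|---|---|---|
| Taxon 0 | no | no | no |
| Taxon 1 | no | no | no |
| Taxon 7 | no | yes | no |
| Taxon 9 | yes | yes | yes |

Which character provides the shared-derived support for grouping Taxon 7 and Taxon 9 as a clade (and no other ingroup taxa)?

The outgroup has state 'no' for every character, so 'yes' is the derived state throughout.
C1: derived state 'yes' in Taxon 9 only — an autapomorphy, so it tells us nothing about relationships among taxa.
Only Taxon 7 and Taxon 9 show the derived state 'yes' for C2, supporting them as a clade.
C3: derived state 'yes' in Taxon 9 only — an autapomorphy, so it tells us nothing about relationships among taxa.
Most parsimonious ingroup topology: (Taxon 1,(Taxon 7,Taxon 9)).
The clade {Taxon 7, Taxon 9} is supported by C2: its derived state 'yes' occurs in exactly those taxa and in no other taxon (including the outgroup).

C2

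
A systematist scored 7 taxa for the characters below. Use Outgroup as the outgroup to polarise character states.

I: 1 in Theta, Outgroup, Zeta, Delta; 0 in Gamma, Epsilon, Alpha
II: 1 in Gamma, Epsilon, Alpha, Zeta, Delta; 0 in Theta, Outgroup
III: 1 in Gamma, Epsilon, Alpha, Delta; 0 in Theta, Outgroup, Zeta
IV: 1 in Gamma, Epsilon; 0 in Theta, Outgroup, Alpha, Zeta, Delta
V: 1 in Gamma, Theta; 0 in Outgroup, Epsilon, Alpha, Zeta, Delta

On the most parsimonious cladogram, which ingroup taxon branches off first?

Character polarity is set by the outgroup: the derived state is whichever differs from the outgroup's state, so for I the derived state is '0', and for the remaining characters it is '1'.
I (derived state '0') is shared by Alpha, Epsilon, and Gamma — a synapomorphy uniting that clade.
II: derived state '1' in Alpha, Delta, Epsilon, Gamma, and Zeta only — synapomorphy for {Alpha, Delta, Epsilon, Gamma, Zeta}.
III: derived state '1' in Alpha, Delta, Epsilon, and Gamma only — synapomorphy for {Alpha, Delta, Epsilon, Gamma}.
IV: derived state '1' in Epsilon and Gamma only — synapomorphy for {Epsilon, Gamma}.
V groups Gamma and Theta, which is incompatible with the clades supported by the remaining characters; treating it as convergent (homoplasy) costs fewer steps than any alternative tree.
Most parsimonious ingroup topology: (((((Epsilon,Gamma),Alpha),Delta),Zeta),Theta).
Theta is sister to the clade containing all other ingroup taxa, so it is the earliest-diverging (most basal) ingroup lineage.

Theta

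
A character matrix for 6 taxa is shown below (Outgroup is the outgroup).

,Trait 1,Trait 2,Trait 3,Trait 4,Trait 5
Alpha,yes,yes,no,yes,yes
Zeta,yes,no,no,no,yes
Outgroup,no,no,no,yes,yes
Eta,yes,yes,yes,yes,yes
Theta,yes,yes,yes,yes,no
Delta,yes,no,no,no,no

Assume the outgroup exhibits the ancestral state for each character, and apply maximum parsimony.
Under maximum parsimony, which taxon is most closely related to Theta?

Character polarity is set by the outgroup: the derived state is whichever differs from the outgroup's state, so for Trait 4, Trait 5 the derived state is 'no', and for the remaining characters it is 'yes'.
Trait 1 (derived state 'yes') is shared by all ingroup taxa — unites the whole ingroup.
Trait 2: derived state 'yes' in Alpha, Eta, and Theta only — synapomorphy for {Alpha, Eta, Theta}.
Only Eta and Theta show the derived state 'yes' for Trait 3, supporting them as a clade.
Only Delta and Zeta show the derived state 'no' for Trait 4, supporting them as a clade.
Trait 5 (state 'no') occurs in Delta and Theta but conflicts with the nesting implied by the other characters — most parsimoniously interpreted as homoplasy.
Most parsimonious ingroup topology: (((Eta,Theta),Alpha),(Zeta,Delta)).
Theta and Eta form a cherry on this tree, so they are sister taxa.

Eta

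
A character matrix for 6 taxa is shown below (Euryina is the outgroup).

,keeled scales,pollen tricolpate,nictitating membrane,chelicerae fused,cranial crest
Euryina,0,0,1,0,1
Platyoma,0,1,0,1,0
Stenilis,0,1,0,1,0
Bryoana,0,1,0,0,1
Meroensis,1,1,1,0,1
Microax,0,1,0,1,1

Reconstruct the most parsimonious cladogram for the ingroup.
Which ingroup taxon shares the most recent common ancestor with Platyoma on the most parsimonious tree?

Stenilis

Character polarity is set by the outgroup: the derived state is whichever differs from the outgroup's state, so for nictitating membrane, cranial crest the derived state is '0', and for the remaining characters it is '1'.
keeled scales: derived state '1' in Meroensis only — an autapomorphy, so it tells us nothing about relationships among taxa.
All ingroup taxa share the derived state '1' for pollen tricolpate; it defines the ingroup but does not resolve relationships within it.
nictitating membrane: derived state '0' in Bryoana, Microax, Platyoma, and Stenilis only — synapomorphy for {Bryoana, Microax, Platyoma, Stenilis}.
chelicerae fused: derived state '1' in Microax, Platyoma, and Stenilis only — synapomorphy for {Microax, Platyoma, Stenilis}.
Only Platyoma and Stenilis show the derived state '0' for cranial crest, supporting them as a clade.
Most parsimonious ingroup topology: ((((Platyoma,Stenilis),Microax),Bryoana),Meroensis).
Platyoma and Stenilis form a cherry on this tree, so they are sister taxa.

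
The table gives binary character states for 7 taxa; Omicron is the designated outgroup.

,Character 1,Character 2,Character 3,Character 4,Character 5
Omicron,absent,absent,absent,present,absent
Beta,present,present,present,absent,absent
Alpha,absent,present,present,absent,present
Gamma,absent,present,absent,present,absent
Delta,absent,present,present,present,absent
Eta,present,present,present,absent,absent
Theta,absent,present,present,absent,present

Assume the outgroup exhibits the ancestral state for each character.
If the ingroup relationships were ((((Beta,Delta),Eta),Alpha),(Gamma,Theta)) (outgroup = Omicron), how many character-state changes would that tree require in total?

10

Map each character onto ((((Beta,Delta),Eta),Alpha),(Gamma,Theta)) (rooted by Omicron) and count the minimum state changes it requires (Fitch parsimony):
Character 1: 2; Character 2: 1; Character 3: 2; Character 4: 3; Character 5: 2.
Total tree length = 10.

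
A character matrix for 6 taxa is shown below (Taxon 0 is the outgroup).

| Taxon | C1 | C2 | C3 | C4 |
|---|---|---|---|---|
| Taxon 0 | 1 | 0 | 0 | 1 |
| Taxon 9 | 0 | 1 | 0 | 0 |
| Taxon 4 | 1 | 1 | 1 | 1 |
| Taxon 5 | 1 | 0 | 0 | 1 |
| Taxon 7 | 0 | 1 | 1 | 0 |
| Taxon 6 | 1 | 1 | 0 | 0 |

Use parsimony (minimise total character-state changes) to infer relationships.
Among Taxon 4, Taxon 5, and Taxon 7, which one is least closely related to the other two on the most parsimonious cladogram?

Taxon 5

Character polarity is set by the outgroup: the derived state is whichever differs from the outgroup's state, so for C1, C4 the derived state is '0', and for the remaining characters it is '1'.
C1: derived state '0' in Taxon 7 and Taxon 9 only — synapomorphy for {Taxon 7, Taxon 9}.
C2: derived state '1' in Taxon 4, Taxon 6, Taxon 7, and Taxon 9 only — synapomorphy for {Taxon 4, Taxon 6, Taxon 7, Taxon 9}.
C3 (state '1') occurs in Taxon 4 and Taxon 7 but conflicts with the nesting implied by the other characters — most parsimoniously interpreted as homoplasy.
Only Taxon 6, Taxon 7, and Taxon 9 show the derived state '0' for C4, supporting them as a clade.
Most parsimonious ingroup topology: ((((Taxon 9,Taxon 7),Taxon 6),Taxon 4),Taxon 5).
Taxon 7 and Taxon 4 share a more recent common ancestor with each other than either does with Taxon 5, so Taxon 5 is the least closely related of the three.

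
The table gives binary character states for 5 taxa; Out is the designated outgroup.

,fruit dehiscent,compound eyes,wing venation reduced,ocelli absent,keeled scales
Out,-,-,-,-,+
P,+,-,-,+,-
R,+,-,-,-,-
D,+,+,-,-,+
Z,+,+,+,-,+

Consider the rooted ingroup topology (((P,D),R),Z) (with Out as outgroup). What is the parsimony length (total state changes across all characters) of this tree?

7

Map each character onto (((P,D),R),Z) (rooted by Out) and count the minimum state changes it requires (Fitch parsimony):
fruit dehiscent: 1; compound eyes: 2; wing venation reduced: 1; ocelli absent: 1; keeled scales: 2.
Total tree length = 7.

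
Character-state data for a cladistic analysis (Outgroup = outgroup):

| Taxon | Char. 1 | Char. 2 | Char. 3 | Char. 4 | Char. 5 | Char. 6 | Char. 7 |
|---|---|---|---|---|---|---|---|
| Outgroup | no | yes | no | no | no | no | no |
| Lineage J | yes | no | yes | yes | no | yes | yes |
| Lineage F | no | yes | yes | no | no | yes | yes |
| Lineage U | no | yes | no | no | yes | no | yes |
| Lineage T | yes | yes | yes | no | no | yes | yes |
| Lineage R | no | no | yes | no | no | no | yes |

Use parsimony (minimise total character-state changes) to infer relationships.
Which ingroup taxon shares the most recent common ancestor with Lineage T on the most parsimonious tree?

Lineage J

Character polarity is set by the outgroup: the derived state is whichever differs from the outgroup's state, so for Char. 2 the derived state is 'no', and for the remaining characters it is 'yes'.
Char. 1 (derived state 'yes') is shared by Lineage J and Lineage T — a synapomorphy uniting that clade.
Char. 2 groups Lineage J and Lineage R, which is incompatible with the clades supported by the remaining characters; treating it as convergent (homoplasy) costs fewer steps than any alternative tree.
Char. 3 (derived state 'yes') is shared by Lineage F, Lineage J, Lineage R, and Lineage T — a synapomorphy uniting that clade.
Char. 4: derived state 'yes' in Lineage J only — an autapomorphy, so it tells us nothing about relationships among taxa.
Char. 5 (derived state 'yes') is unique to Lineage U (autapomorphy; uninformative for grouping).
Char. 6 (derived state 'yes') is shared by Lineage F, Lineage J, and Lineage T — a synapomorphy uniting that clade.
Char. 7 (derived state 'yes') is shared by all ingroup taxa — unites the whole ingroup.
Most parsimonious ingroup topology: ((((Lineage J,Lineage T),Lineage F),Lineage R),Lineage U).
Lineage T and Lineage J form a cherry on this tree, so they are sister taxa.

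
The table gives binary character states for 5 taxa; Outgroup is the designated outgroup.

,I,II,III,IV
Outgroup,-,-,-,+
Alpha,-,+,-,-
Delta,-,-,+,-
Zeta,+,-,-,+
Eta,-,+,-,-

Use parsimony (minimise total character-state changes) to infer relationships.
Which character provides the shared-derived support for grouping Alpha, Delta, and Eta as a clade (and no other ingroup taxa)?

IV

Character polarity is set by the outgroup: the derived state is whichever differs from the outgroup's state, so for IV the derived state is '-', and for the remaining characters it is '+'.
I: derived state '+' in Zeta only — an autapomorphy, so it tells us nothing about relationships among taxa.
II: derived state '+' in Alpha and Eta only — synapomorphy for {Alpha, Eta}.
III (derived state '+') is unique to Delta (autapomorphy; uninformative for grouping).
IV (derived state '-') is shared by Alpha, Delta, and Eta — a synapomorphy uniting that clade.
Most parsimonious ingroup topology: (((Alpha,Eta),Delta),Zeta).
The clade {Alpha, Delta, Eta} is supported by IV: its derived state '-' occurs in exactly those taxa and in no other taxon (including the outgroup).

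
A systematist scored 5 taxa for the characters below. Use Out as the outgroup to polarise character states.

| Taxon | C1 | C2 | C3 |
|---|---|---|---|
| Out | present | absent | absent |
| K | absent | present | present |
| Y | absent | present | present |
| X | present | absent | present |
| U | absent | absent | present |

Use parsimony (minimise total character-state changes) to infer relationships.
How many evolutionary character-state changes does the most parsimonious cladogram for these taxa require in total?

3

Character polarity is set by the outgroup: the derived state is whichever differs from the outgroup's state, so for C1 the derived state is 'absent', and for the remaining characters it is 'present'.
Only K, U, and Y show the derived state 'absent' for C1, supporting them as a clade.
C2 (derived state 'present') is shared by K and Y — a synapomorphy uniting that clade.
All ingroup taxa share the derived state 'present' for C3; it defines the ingroup but does not resolve relationships within it.
Most parsimonious ingroup topology: (((K,Y),U),X).
Changes per character on this tree: C1: 1; C2: 1; C3: 1.
Total = 3.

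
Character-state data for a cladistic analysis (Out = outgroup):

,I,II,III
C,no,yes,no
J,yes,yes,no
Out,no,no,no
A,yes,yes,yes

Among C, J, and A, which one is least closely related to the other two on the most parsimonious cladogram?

The outgroup has state 'no' for every character, so 'yes' is the derived state throughout.
Only A and J show the derived state 'yes' for I, supporting them as a clade.
All ingroup taxa share the derived state 'yes' for II; it defines the ingroup but does not resolve relationships within it.
III: derived state 'yes' in A only — an autapomorphy, so it tells us nothing about relationships among taxa.
Most parsimonious ingroup topology: ((J,A),C).
A and J share a more recent common ancestor with each other than either does with C, so C is the least closely related of the three.

C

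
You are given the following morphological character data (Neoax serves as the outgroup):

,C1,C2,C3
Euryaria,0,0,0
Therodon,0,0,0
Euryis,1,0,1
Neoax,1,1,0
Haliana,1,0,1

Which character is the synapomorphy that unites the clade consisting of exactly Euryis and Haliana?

Character polarity is set by the outgroup: the derived state is whichever differs from the outgroup's state, so for C1, C2 the derived state is '0', and for the remaining characters it is '1'.
C1 (derived state '0') is shared by Euryaria and Therodon — a synapomorphy uniting that clade.
All ingroup taxa share the derived state '0' for C2; it defines the ingroup but does not resolve relationships within it.
C3: derived state '1' in Euryis and Haliana only — synapomorphy for {Euryis, Haliana}.
Most parsimonious ingroup topology: ((Euryis,Haliana),(Euryaria,Therodon)).
The clade {Euryis, Haliana} is supported by C3: its derived state '1' occurs in exactly those taxa and in no other taxon (including the outgroup).

C3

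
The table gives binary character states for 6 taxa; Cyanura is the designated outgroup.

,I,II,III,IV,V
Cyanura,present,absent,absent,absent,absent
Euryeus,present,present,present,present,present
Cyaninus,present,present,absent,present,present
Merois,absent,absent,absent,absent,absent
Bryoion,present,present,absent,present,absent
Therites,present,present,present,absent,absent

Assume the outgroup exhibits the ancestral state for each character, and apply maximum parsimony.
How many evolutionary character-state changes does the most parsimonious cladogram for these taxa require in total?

Character polarity is set by the outgroup: the derived state is whichever differs from the outgroup's state, so for I the derived state is 'absent', and for the remaining characters it is 'present'.
I (derived state 'absent') is unique to Merois (autapomorphy; uninformative for grouping).
II: derived state 'present' in Bryoion, Cyaninus, Euryeus, and Therites only — synapomorphy for {Bryoion, Cyaninus, Euryeus, Therites}.
III (state 'present') occurs in Euryeus and Therites but conflicts with the nesting implied by the other characters — most parsimoniously interpreted as homoplasy.
IV: derived state 'present' in Bryoion, Cyaninus, and Euryeus only — synapomorphy for {Bryoion, Cyaninus, Euryeus}.
V (derived state 'present') is shared by Cyaninus and Euryeus — a synapomorphy uniting that clade.
Most parsimonious ingroup topology: ((((Euryeus,Cyaninus),Bryoion),Therites),Merois).
Changes per character on this tree: I: 1; II: 1; III: 2; IV: 1; V: 1.
Total = 6.

6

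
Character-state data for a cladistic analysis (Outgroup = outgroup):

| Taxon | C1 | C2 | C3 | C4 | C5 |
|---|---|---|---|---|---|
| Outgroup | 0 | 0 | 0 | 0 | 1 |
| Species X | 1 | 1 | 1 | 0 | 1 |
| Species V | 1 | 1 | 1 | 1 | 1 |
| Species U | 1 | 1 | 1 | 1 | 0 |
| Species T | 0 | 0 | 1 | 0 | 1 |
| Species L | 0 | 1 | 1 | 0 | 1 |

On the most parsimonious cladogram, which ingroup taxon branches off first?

Character polarity is set by the outgroup: the derived state is whichever differs from the outgroup's state, so for C5 the derived state is '0', and for the remaining characters it is '1'.
C1 (derived state '1') is shared by Species U, Species V, and Species X — a synapomorphy uniting that clade.
C2: derived state '1' in Species L, Species U, Species V, and Species X only — synapomorphy for {Species L, Species U, Species V, Species X}.
C3 (derived state '1') is shared by all ingroup taxa — unites the whole ingroup.
C4 (derived state '1') is shared by Species U and Species V — a synapomorphy uniting that clade.
C5: derived state '0' in Species U only — an autapomorphy, so it tells us nothing about relationships among taxa.
Most parsimonious ingroup topology: (((Species X,(Species V,Species U)),Species L),Species T).
Species T is sister to the clade containing all other ingroup taxa, so it is the earliest-diverging (most basal) ingroup lineage.

Species T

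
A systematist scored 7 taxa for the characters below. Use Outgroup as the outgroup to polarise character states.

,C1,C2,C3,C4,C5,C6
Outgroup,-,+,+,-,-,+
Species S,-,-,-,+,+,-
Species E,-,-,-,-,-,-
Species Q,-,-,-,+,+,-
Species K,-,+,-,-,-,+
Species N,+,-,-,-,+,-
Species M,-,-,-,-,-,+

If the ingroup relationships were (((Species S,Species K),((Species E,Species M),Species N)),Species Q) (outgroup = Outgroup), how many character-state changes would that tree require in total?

12

Map each character onto (((Species S,Species K),((Species E,Species M),Species N)),Species Q) (rooted by Outgroup) and count the minimum state changes it requires (Fitch parsimony):
C1: 1; C2: 2; C3: 1; C4: 2; C5: 3; C6: 3.
Total tree length = 12.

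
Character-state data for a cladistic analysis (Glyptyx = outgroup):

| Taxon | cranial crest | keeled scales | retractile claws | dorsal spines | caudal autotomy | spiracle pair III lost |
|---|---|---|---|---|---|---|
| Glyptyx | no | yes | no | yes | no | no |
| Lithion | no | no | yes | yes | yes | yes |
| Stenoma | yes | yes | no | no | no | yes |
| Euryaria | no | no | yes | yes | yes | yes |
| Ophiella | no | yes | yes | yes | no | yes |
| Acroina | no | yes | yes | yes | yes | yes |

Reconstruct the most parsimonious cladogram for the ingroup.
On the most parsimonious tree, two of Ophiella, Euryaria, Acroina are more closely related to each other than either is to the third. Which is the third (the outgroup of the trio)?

Ophiella

Character polarity is set by the outgroup: the derived state is whichever differs from the outgroup's state, so for keeled scales, dorsal spines the derived state is 'no', and for the remaining characters it is 'yes'.
cranial crest: derived state 'yes' in Stenoma only — an autapomorphy, so it tells us nothing about relationships among taxa.
Only Euryaria and Lithion show the derived state 'no' for keeled scales, supporting them as a clade.
retractile claws: derived state 'yes' in Acroina, Euryaria, Lithion, and Ophiella only — synapomorphy for {Acroina, Euryaria, Lithion, Ophiella}.
dorsal spines (derived state 'no') is unique to Stenoma (autapomorphy; uninformative for grouping).
Only Acroina, Euryaria, and Lithion show the derived state 'yes' for caudal autotomy, supporting them as a clade.
All ingroup taxa share the derived state 'yes' for spiracle pair III lost; it defines the ingroup but does not resolve relationships within it.
Most parsimonious ingroup topology: ((((Lithion,Euryaria),Acroina),Ophiella),Stenoma).
Acroina and Euryaria share a more recent common ancestor with each other than either does with Ophiella, so Ophiella is the least closely related of the three.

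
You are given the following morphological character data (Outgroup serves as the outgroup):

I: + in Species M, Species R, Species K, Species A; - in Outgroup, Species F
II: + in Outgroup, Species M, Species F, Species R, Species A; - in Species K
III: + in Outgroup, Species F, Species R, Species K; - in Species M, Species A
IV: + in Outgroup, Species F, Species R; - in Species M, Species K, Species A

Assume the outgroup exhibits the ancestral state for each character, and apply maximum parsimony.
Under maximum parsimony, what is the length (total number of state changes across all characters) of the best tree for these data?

Character polarity is set by the outgroup: the derived state is whichever differs from the outgroup's state, so for II, III, IV the derived state is '-', and for the remaining characters it is '+'.
I (derived state '+') is shared by Species A, Species K, Species M, and Species R — a synapomorphy uniting that clade.
II: derived state '-' in Species K only — an autapomorphy, so it tells us nothing about relationships among taxa.
Only Species A and Species M show the derived state '-' for III, supporting them as a clade.
Only Species A, Species K, and Species M show the derived state '-' for IV, supporting them as a clade.
Most parsimonious ingroup topology: ((((Species M,Species A),Species K),Species R),Species F).
Changes per character on this tree: I: 1; II: 1; III: 1; IV: 1.
Total = 4.

4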